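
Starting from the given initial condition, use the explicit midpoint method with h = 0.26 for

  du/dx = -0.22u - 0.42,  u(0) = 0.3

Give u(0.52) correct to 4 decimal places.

Midpoint: k1 = f(x_n, u_n); k2 = f(x_n + h/2, u_n + (h/2)·k1); u_{n+1} = u_n + h·k2.
x=0.000000, u=0.300000:
  k1 = f(0.000000, 0.300000) = -0.486000
  k2 = f(0.130000, 0.236820) = -0.472100
  u ← 0.300000 + 0.26·(-0.472100) = 0.177254
x=0.260000, u=0.177254:
  k1 = f(0.260000, 0.177254) = -0.458996
  k2 = f(0.390000, 0.117584) = -0.445869
  u ← 0.177254 + 0.26·(-0.445869) = 0.061328
u(0.52) ≈ 0.0613

0.0613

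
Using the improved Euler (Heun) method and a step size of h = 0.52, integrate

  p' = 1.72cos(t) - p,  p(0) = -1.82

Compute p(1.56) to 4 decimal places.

Heun: k1 = f(t_n, p_n); k2 = f(t_n + h, p_n + h·k1); p_{n+1} = p_n + (h/2)·(k1 + k2).
t=0.000000, p=-1.820000:
  k1 = f(0.000000, -1.820000) = 3.540000
  k2 = f(0.520000, 0.020800) = 1.471849
  p ← -1.820000 + (0.52/2)·(3.540000 + 1.471849) = -0.516919
t=0.520000, p=-0.516919:
  k1 = f(0.520000, -0.516919) = 2.009568
  k2 = f(1.040000, 0.528056) = 0.342643
  p ← -0.516919 + (0.52/2)·(2.009568 + 0.342643) = 0.094656
t=1.040000, p=0.094656:
  k1 = f(1.040000, 0.094656) = 0.776043
  k2 = f(1.560000, 0.498198) = -0.479629
  p ← 0.094656 + (0.52/2)·(0.776043 + (-0.479629)) = 0.171723
p(1.56) ≈ 0.1717

0.1717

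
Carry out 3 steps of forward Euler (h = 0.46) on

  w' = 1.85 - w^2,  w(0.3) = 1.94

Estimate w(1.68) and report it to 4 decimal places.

Euler: w_{n+1} = w_n + h·f(t_n, w_n).
t=0.300000, w=1.940000: f=-1.913600 → w ← 1.940000 + 0.46·(-1.913600) = 1.059744
t=0.760000, w=1.059744: f=0.726943 → w ← 1.059744 + 0.46·0.726943 = 1.394138
t=1.220000, w=1.394138: f=-0.093620 → w ← 1.394138 + 0.46·(-0.093620) = 1.351073
w(1.68) ≈ 1.3511

1.3511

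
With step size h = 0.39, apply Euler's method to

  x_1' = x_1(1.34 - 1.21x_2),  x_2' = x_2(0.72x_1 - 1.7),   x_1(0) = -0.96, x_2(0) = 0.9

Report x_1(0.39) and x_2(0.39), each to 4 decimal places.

Euler on (x_1,x_2): x_1_{n+1} = x_1_n + h·x_1', x_2_{n+1} = x_2_n + h·x_2'.
0.000000: (-0.960000, 0.900000); f=(-0.240960, -2.152080) → (-1.053974, 0.060689)
(x_1(0.39), x_2(0.39)) ≈ (-1.0540, 0.0607)

-1.0540, 0.0607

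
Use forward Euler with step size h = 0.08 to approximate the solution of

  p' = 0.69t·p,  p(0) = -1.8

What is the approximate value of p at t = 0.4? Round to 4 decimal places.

Euler: p_{n+1} = p_n + h·f(t_n, p_n).
t=0.000000, p=-1.800000: f=0.000000 → p ← -1.800000 + 0.08·0.000000 = -1.800000
t=0.080000, p=-1.800000: f=-0.099360 → p ← -1.800000 + 0.08·(-0.099360) = -1.807949
t=0.160000, p=-1.807949: f=-0.199598 → p ← -1.807949 + 0.08·(-0.199598) = -1.823917
t=0.240000, p=-1.823917: f=-0.302041 → p ← -1.823917 + 0.08·(-0.302041) = -1.848080
t=0.320000, p=-1.848080: f=-0.408056 → p ← -1.848080 + 0.08·(-0.408056) = -1.880724
p(0.4) ≈ -1.8807

-1.8807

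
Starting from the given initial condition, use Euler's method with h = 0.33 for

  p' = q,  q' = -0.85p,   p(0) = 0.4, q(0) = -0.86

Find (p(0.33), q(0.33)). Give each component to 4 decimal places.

Euler on (p,q): p_{n+1} = p_n + h·p', q_{n+1} = q_n + h·q'.
0.000000: (0.400000, -0.860000); f=(-0.860000, -0.340000) → (0.116200, -0.972200)
(p(0.33), q(0.33)) ≈ (0.1162, -0.9722)

0.1162, -0.9722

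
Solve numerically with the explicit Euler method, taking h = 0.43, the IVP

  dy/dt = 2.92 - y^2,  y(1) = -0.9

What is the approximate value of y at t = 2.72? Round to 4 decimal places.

Euler: y_{n+1} = y_n + h·f(t_n, y_n).
t=1.000000, y=-0.900000: f=2.110000 → y ← -0.900000 + 0.43·2.110000 = 0.007300
t=1.430000, y=0.007300: f=2.919947 → y ← 0.007300 + 0.43·2.919947 = 1.262877
t=1.860000, y=1.262877: f=1.325141 → y ← 1.262877 + 0.43·1.325141 = 1.832688
t=2.290000, y=1.832688: f=-0.438745 → y ← 1.832688 + 0.43·(-0.438745) = 1.644028
y(2.72) ≈ 1.6440

1.6440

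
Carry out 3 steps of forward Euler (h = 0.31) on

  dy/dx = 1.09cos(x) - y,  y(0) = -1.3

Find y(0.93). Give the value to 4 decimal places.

Euler: y_{n+1} = y_n + h·f(x_n, y_n).
x=0.000000, y=-1.300000: f=2.390000 → y ← -1.300000 + 0.31·2.390000 = -0.559100
x=0.310000, y=-0.559100: f=1.597144 → y ← -0.559100 + 0.31·1.597144 = -0.063985
x=0.620000, y=-0.063985: f=0.951113 → y ← -0.063985 + 0.31·0.951113 = 0.230860
y(0.93) ≈ 0.2309

0.2309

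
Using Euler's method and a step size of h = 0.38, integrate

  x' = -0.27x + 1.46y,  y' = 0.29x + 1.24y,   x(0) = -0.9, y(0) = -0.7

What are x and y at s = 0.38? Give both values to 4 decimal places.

-1.1960, -1.1290

Euler on (x,y): x_{n+1} = x_n + h·x', y_{n+1} = y_n + h·y'.
0.000000: (-0.900000, -0.700000); f=(-0.779000, -1.129000) → (-1.196020, -1.129020)
(x(0.38), y(0.38)) ≈ (-1.1960, -1.1290)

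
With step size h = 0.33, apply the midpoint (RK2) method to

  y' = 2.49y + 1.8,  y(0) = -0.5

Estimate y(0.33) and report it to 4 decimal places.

Midpoint: k1 = f(x_n, y_n); k2 = f(x_n + h/2, y_n + (h/2)·k1); y_{n+1} = y_n + h·k2.
x=0.000000, y=-0.500000:
  k1 = f(0.000000, -0.500000) = 0.555000
  k2 = f(0.165000, -0.408425) = 0.783022
  y ← -0.500000 + 0.33·0.783022 = -0.241603
y(0.33) ≈ -0.2416

-0.2416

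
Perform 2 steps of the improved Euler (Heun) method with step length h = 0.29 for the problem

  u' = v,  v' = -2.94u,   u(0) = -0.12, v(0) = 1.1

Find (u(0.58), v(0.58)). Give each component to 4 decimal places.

Heun on (u,v): k1 = f(s_n, state_n); k2 = f(s_n + h, state_n + h·k1); state_{n+1} = state_n + (h/2)·(k1 + k2).
0.000000: (-0.120000, 1.100000)
  k1 = (1.100000, 0.352800)
  predictor → (0.199000, 1.202312)
  k2 = (1.202312, -0.585060)
  → (0.213835, 1.066322)
0.290000: (0.213835, 1.066322)
  k1 = (1.066322, -0.628676)
  predictor → (0.523069, 0.884006)
  k2 = (0.884006, -1.537822)
  → (0.496633, 0.752180)
(u(0.58), v(0.58)) ≈ (0.4966, 0.7522)

0.4966, 0.7522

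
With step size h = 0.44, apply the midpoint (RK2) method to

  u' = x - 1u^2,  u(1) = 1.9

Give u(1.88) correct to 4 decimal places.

Midpoint: k1 = f(x_n, u_n); k2 = f(x_n + h/2, u_n + (h/2)·k1); u_{n+1} = u_n + h·k2.
x=1.000000, u=1.900000:
  k1 = f(1.000000, 1.900000) = -2.610000
  k2 = f(1.220000, 1.325800) = -0.537746
  u ← 1.900000 + 0.44·(-0.537746) = 1.663392
x=1.440000, u=1.663392:
  k1 = f(1.440000, 1.663392) = -1.326873
  k2 = f(1.660000, 1.371480) = -0.220957
  u ← 1.663392 + 0.44·(-0.220957) = 1.566171
u(1.88) ≈ 1.5662

1.5662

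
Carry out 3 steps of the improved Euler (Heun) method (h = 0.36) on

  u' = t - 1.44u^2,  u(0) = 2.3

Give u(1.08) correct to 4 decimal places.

Heun: k1 = f(t_n, u_n); k2 = f(t_n + h, u_n + h·k1); u_{n+1} = u_n + (h/2)·(k1 + k2).
t=0.000000, u=2.300000:
  k1 = f(0.000000, 2.300000) = -7.617600
  k2 = f(0.360000, -0.442336) = 0.078248
  u ← 2.300000 + (0.36/2)·(-7.617600 + 0.078248) = 0.942917
t=0.360000, u=0.942917:
  k1 = f(0.360000, 0.942917) = -0.920292
  k2 = f(0.720000, 0.611611) = 0.181341
  u ← 0.942917 + (0.36/2)·(-0.920292 + 0.181341) = 0.809905
t=0.720000, u=0.809905:
  k1 = f(0.720000, 0.809905) = -0.224563
  k2 = f(1.080000, 0.729063) = 0.314593
  u ← 0.809905 + (0.36/2)·(-0.224563 + 0.314593) = 0.826111
u(1.08) ≈ 0.8261

0.8261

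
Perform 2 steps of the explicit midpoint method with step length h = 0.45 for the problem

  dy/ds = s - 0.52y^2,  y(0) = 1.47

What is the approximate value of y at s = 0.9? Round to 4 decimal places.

1.2187

Midpoint: k1 = f(s_n, y_n); k2 = f(s_n + h/2, y_n + (h/2)·k1); y_{n+1} = y_n + h·k2.
s=0.000000, y=1.470000:
  k1 = f(0.000000, 1.470000) = -1.123668
  k2 = f(0.225000, 1.217175) = -0.545387
  y ← 1.470000 + 0.45·(-0.545387) = 1.224576
s=0.450000, y=1.224576:
  k1 = f(0.450000, 1.224576) = -0.329784
  k2 = f(0.675000, 1.150374) = -0.013148
  y ← 1.224576 + 0.45·(-0.013148) = 1.218659
y(0.9) ≈ 1.2187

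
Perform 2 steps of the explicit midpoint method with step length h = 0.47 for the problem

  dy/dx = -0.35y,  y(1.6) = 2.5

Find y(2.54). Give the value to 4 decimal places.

Midpoint: k1 = f(x_n, y_n); k2 = f(x_n + h/2, y_n + (h/2)·k1); y_{n+1} = y_n + h·k2.
x=1.600000, y=2.500000:
  k1 = f(1.600000, 2.500000) = -0.875000
  k2 = f(1.835000, 2.294375) = -0.803031
  y ← 2.500000 + 0.47·(-0.803031) = 2.122575
x=2.070000, y=2.122575:
  k1 = f(2.070000, 2.122575) = -0.742901
  k2 = f(2.305000, 1.947993) = -0.681798
  y ← 2.122575 + 0.47·(-0.681798) = 1.802130
y(2.54) ≈ 1.8021

1.8021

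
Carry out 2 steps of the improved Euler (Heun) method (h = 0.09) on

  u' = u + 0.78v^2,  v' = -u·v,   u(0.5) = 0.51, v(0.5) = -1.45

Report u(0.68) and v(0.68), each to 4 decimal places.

0.9021, -1.2772

Heun on (u,v): k1 = f(s_n, state_n); k2 = f(s_n + h, state_n + h·k1); state_{n+1} = state_n + (h/2)·(k1 + k2).
0.500000: (0.510000, -1.450000)
  k1 = (2.149950, 0.739500)
  predictor → (0.703496, -1.383445)
  k2 = (2.196353, 0.973247)
  → (0.705584, -1.372926)
0.590000: (0.705584, -1.372926)
  k1 = (2.175827, 0.968714)
  predictor → (0.901408, -1.285742)
  k2 = (2.190852, 1.158978)
  → (0.902084, -1.277180)
(u(0.68), v(0.68)) ≈ (0.9021, -1.2772)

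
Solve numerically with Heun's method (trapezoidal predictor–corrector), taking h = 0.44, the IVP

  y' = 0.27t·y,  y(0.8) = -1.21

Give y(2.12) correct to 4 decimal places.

Heun: k1 = f(t_n, y_n); k2 = f(t_n + h, y_n + h·k1); y_{n+1} = y_n + (h/2)·(k1 + k2).
t=0.800000, y=-1.210000:
  k1 = f(0.800000, -1.210000) = -0.261360
  k2 = f(1.240000, -1.324998) = -0.443609
  y ← -1.210000 + (0.44/2)·(-0.261360 + (-0.443609)) = -1.365093
t=1.240000, y=-1.365093:
  k1 = f(1.240000, -1.365093) = -0.457033
  k2 = f(1.680000, -1.566188) = -0.710423
  y ← -1.365093 + (0.44/2)·(-0.457033 + (-0.710423)) = -1.621934
t=1.680000, y=-1.621934:
  k1 = f(1.680000, -1.621934) = -0.735709
  k2 = f(2.120000, -1.945646) = -1.113688
  y ← -1.621934 + (0.44/2)·(-0.735709 + (-1.113688)) = -2.028801
y(2.12) ≈ -2.0288

-2.0288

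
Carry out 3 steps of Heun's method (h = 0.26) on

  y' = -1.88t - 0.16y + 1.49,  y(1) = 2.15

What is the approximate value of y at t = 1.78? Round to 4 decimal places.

Heun: k1 = f(t_n, y_n); k2 = f(t_n + h, y_n + h·k1); y_{n+1} = y_n + (h/2)·(k1 + k2).
t=1.000000, y=2.150000:
  k1 = f(1.000000, 2.150000) = -0.734000
  k2 = f(1.260000, 1.959160) = -1.192266
  y ← 2.150000 + (0.26/2)·(-0.734000 + (-1.192266)) = 1.899585
t=1.260000, y=1.899585:
  k1 = f(1.260000, 1.899585) = -1.182734
  k2 = f(1.520000, 1.592075) = -1.622332
  y ← 1.899585 + (0.26/2)·(-1.182734 + (-1.622332)) = 1.534927
t=1.520000, y=1.534927:
  k1 = f(1.520000, 1.534927) = -1.613188
  k2 = f(1.780000, 1.115498) = -2.034880
  y ← 1.534927 + (0.26/2)·(-1.613188 + (-2.034880)) = 1.060678
y(1.78) ≈ 1.0607

1.0607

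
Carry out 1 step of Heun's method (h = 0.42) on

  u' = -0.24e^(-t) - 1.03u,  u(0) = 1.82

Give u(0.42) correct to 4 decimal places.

Heun: k1 = f(t_n, u_n); k2 = f(t_n + h, u_n + h·k1); u_{n+1} = u_n + (h/2)·(k1 + k2).
t=0.000000, u=1.820000:
  k1 = f(0.000000, 1.820000) = -2.114600
  k2 = f(0.420000, 0.931868) = -1.117515
  u ← 1.820000 + (0.42/2)·(-2.114600 + (-1.117515)) = 1.141256
u(0.42) ≈ 1.1413

1.1413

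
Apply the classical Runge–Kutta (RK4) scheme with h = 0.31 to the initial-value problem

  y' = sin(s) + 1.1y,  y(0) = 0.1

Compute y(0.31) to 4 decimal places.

RK4: k1 = f(s_n, y_n); k2 = f(s_n + h/2, y_n + (h/2)·k1); k3 = f(s_n + h/2, y_n + (h/2)·k2); k4 = f(s_n + h, y_n + h·k3); y_{n+1} = y_n + (h/6)·(k1 + 2k2 + 2k3 + k4).
s=0.000000, y=0.100000:
  k1 = f(0.000000, 0.100000) = 0.110000
  k2 = f(0.155000, 0.117050) = 0.283135
  k3 = f(0.155000, 0.143886) = 0.312655
  k4 = f(0.310000, 0.196923) = 0.521674
  y ← 0.100000 + (0.31/6)·(k1 + 2k2 + 2k3 + k4) = 0.194201
y(0.31) ≈ 0.1942

0.1942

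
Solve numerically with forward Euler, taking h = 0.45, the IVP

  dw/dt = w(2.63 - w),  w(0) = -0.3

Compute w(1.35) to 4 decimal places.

-5.1484

Euler: w_{n+1} = w_n + h·f(t_n, w_n).
t=0.000000, w=-0.300000: f=-0.879000 → w ← -0.300000 + 0.45·(-0.879000) = -0.695550
t=0.450000, w=-0.695550: f=-2.313086 → w ← -0.695550 + 0.45·(-2.313086) = -1.736439
t=0.900000, w=-1.736439: f=-7.582054 → w ← -1.736439 + 0.45·(-7.582054) = -5.148363
w(1.35) ≈ -5.1484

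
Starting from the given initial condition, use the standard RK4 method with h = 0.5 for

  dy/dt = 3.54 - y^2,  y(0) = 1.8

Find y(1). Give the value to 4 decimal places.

1.8742

RK4: k1 = f(t_n, y_n); k2 = f(t_n + h/2, y_n + (h/2)·k1); k3 = f(t_n + h/2, y_n + (h/2)·k2); k4 = f(t_n + h, y_n + h·k3); y_{n+1} = y_n + (h/6)·(k1 + 2k2 + 2k3 + k4).
t=0.000000, y=1.800000:
  k1 = f(0.000000, 1.800000) = 0.300000
  k2 = f(0.250000, 1.875000) = 0.024375
  k3 = f(0.250000, 1.806094) = 0.278025
  k4 = f(0.500000, 1.939013) = -0.219770
  y ← 1.800000 + (0.5/6)·(k1 + 2k2 + 2k3 + k4) = 1.857086
t=0.500000, y=1.857086:
  k1 = f(0.500000, 1.857086) = 0.091232
  k2 = f(0.750000, 1.879894) = 0.005999
  k3 = f(0.750000, 1.858586) = 0.085659
  k4 = f(1.000000, 1.899916) = -0.069679
  y ← 1.857086 + (0.5/6)·(k1 + 2k2 + 2k3 + k4) = 1.874158
y(1) ≈ 1.8742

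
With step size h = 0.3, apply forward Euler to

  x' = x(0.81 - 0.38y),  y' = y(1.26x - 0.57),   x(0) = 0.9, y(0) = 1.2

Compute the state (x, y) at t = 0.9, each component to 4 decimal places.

Euler on (x,y): x_{n+1} = x_n + h·x', y_{n+1} = y_n + h·y'.
0.000000: (0.900000, 1.200000); f=(0.318600, 0.676800) → (0.995580, 1.403040)
0.300000: (0.995580, 1.403040); f=(0.275621, 0.960284) → (1.078266, 1.691125)
0.600000: (1.078266, 1.691125); f=(0.180472, 1.333648) → (1.132408, 2.091219)
(x(0.9), y(0.9)) ≈ (1.1324, 2.0912)

1.1324, 2.0912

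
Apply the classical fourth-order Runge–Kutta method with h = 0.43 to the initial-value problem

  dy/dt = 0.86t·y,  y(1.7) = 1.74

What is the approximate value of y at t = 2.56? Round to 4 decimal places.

8.3834

RK4: k1 = f(t_n, y_n); k2 = f(t_n + h/2, y_n + (h/2)·k1); k3 = f(t_n + h/2, y_n + (h/2)·k2); k4 = f(t_n + h, y_n + h·k3); y_{n+1} = y_n + (h/6)·(k1 + 2k2 + 2k3 + k4).
t=1.700000, y=1.740000:
  k1 = f(1.700000, 1.740000) = 2.543880
  k2 = f(1.915000, 2.286934) = 3.766352
  k3 = f(1.915000, 2.549766) = 4.199209
  k4 = f(2.130000, 3.545660) = 6.494940
  y ← 1.740000 + (0.43/6)·(k1 + 2k2 + 2k3 + k4) = 3.529512
t=2.130000, y=3.529512:
  k1 = f(2.130000, 3.529512) = 6.465361
  k2 = f(2.345000, 4.919565) = 9.921287
  k3 = f(2.345000, 5.662589) = 11.419744
  k4 = f(2.560000, 8.440002) = 18.581509
  y ← 3.529512 + (0.43/6)·(k1 + 2k2 + 2k3 + k4) = 8.383419
y(2.56) ≈ 8.3834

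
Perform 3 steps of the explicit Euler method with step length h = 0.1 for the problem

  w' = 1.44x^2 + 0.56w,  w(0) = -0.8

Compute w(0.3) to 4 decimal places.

-0.9348

Euler: w_{n+1} = w_n + h·f(x_n, w_n).
x=0.000000, w=-0.800000: f=-0.448000 → w ← -0.800000 + 0.1·(-0.448000) = -0.844800
x=0.100000, w=-0.844800: f=-0.458688 → w ← -0.844800 + 0.1·(-0.458688) = -0.890669
x=0.200000, w=-0.890669: f=-0.441175 → w ← -0.890669 + 0.1·(-0.441175) = -0.934786
w(0.3) ≈ -0.9348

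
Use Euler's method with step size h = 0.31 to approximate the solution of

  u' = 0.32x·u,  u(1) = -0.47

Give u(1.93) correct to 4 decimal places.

-0.6776

Euler: u_{n+1} = u_n + h·f(x_n, u_n).
x=1.000000, u=-0.470000: f=-0.150400 → u ← -0.470000 + 0.31·(-0.150400) = -0.516624
x=1.310000, u=-0.516624: f=-0.216569 → u ← -0.516624 + 0.31·(-0.216569) = -0.583760
x=1.620000, u=-0.583760: f=-0.302621 → u ← -0.583760 + 0.31·(-0.302621) = -0.677573
u(1.93) ≈ -0.6776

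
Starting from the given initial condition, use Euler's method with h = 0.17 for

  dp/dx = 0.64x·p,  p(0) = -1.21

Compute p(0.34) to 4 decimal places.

-1.2324

Euler: p_{n+1} = p_n + h·f(x_n, p_n).
x=0.000000, p=-1.210000: f=0.000000 → p ← -1.210000 + 0.17·0.000000 = -1.210000
x=0.170000, p=-1.210000: f=-0.131648 → p ← -1.210000 + 0.17·(-0.131648) = -1.232380
p(0.34) ≈ -1.2324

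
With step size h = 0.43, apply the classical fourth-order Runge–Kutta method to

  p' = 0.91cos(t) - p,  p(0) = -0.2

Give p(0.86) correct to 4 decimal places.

RK4: k1 = f(t_n, p_n); k2 = f(t_n + h/2, p_n + (h/2)·k1); k3 = f(t_n + h/2, p_n + (h/2)·k2); k4 = f(t_n + h, p_n + h·k3); p_{n+1} = p_n + (h/6)·(k1 + 2k2 + 2k3 + k4).
t=0.000000, p=-0.200000:
  k1 = f(0.000000, -0.200000) = 1.110000
  k2 = f(0.215000, 0.038650) = 0.850399
  k3 = f(0.215000, -0.017164) = 0.906213
  k4 = f(0.430000, 0.189672) = 0.637487
  p ← -0.200000 + (0.43/6)·(k1 + 2k2 + 2k3 + k4) = 0.177018
t=0.430000, p=0.177018:
  k1 = f(0.430000, 0.177018) = 0.650141
  k2 = f(0.645000, 0.316798) = 0.410383
  k3 = f(0.645000, 0.265250) = 0.461931
  k4 = f(0.860000, 0.375648) = 0.218070
  p ← 0.177018 + (0.43/6)·(k1 + 2k2 + 2k3 + k4) = 0.364271
p(0.86) ≈ 0.3643

0.3643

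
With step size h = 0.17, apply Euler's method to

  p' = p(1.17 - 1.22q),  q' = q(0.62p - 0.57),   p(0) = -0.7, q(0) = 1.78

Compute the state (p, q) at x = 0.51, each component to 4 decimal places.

-0.4880, 1.0544

Euler on (p,q): p_{n+1} = p_n + h·p', q_{n+1} = q_n + h·q'.
0.000000: (-0.700000, 1.780000); f=(0.701120, -1.787120) → (-0.580810, 1.476190)
0.170000: (-0.580810, 1.476190); f=(0.366463, -1.373007) → (-0.518511, 1.242778)
0.340000: (-0.518511, 1.242778); f=(0.179503, -1.107908) → (-0.487995, 1.054434)
(p(0.51), q(0.51)) ≈ (-0.4880, 1.0544)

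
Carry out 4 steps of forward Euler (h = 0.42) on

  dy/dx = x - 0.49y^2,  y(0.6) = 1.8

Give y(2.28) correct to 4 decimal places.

Euler: y_{n+1} = y_n + h·f(x_n, y_n).
x=0.600000, y=1.800000: f=-0.987600 → y ← 1.800000 + 0.42·(-0.987600) = 1.385208
x=1.020000, y=1.385208: f=0.079787 → y ← 1.385208 + 0.42·0.079787 = 1.418719
x=1.440000, y=1.418719: f=0.453746 → y ← 1.418719 + 0.42·0.453746 = 1.609292
x=1.860000, y=1.609292: f=0.590988 → y ← 1.609292 + 0.42·0.590988 = 1.857507
y(2.28) ≈ 1.8575

1.8575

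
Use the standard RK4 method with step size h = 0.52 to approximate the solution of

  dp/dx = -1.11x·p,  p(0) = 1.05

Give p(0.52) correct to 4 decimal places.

0.9037

RK4: k1 = f(x_n, p_n); k2 = f(x_n + h/2, p_n + (h/2)·k1); k3 = f(x_n + h/2, p_n + (h/2)·k2); k4 = f(x_n + h, p_n + h·k3); p_{n+1} = p_n + (h/6)·(k1 + 2k2 + 2k3 + k4).
x=0.000000, p=1.050000:
  k1 = f(0.000000, 1.050000) = 0.000000
  k2 = f(0.260000, 1.050000) = -0.303030
  k3 = f(0.260000, 0.971212) = -0.280292
  k4 = f(0.520000, 0.904248) = -0.521932
  p ← 1.050000 + (0.52/6)·(k1 + 2k2 + 2k3 + k4) = 0.903657
p(0.52) ≈ 0.9037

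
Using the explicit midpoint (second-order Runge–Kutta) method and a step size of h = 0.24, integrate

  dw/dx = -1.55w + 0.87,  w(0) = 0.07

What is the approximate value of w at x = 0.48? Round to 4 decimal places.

Midpoint: k1 = f(x_n, w_n); k2 = f(x_n + h/2, w_n + (h/2)·k1); w_{n+1} = w_n + h·k2.
x=0.000000, w=0.070000:
  k1 = f(0.000000, 0.070000) = 0.761500
  k2 = f(0.120000, 0.161380) = 0.619861
  w ← 0.070000 + 0.24·0.619861 = 0.218767
x=0.240000, w=0.218767:
  k1 = f(0.240000, 0.218767) = 0.530912
  k2 = f(0.360000, 0.282476) = 0.432162
  w ← 0.218767 + 0.24·0.432162 = 0.322486
w(0.48) ≈ 0.3225

0.3225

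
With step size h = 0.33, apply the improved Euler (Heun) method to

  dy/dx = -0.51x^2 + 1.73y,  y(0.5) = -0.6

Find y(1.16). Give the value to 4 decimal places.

-2.1659

Heun: k1 = f(x_n, y_n); k2 = f(x_n + h, y_n + h·k1); y_{n+1} = y_n + (h/2)·(k1 + k2).
x=0.500000, y=-0.600000:
  k1 = f(0.500000, -0.600000) = -1.165500
  k2 = f(0.830000, -0.984615) = -2.054723
  y ← -0.600000 + (0.33/2)·(-1.165500 + (-2.054723)) = -1.131337
x=0.830000, y=-1.131337:
  k1 = f(0.830000, -1.131337) = -2.308552
  k2 = f(1.160000, -1.893159) = -3.961421
  y ← -1.131337 + (0.33/2)·(-2.308552 + (-3.961421)) = -2.165882
y(1.16) ≈ -2.1659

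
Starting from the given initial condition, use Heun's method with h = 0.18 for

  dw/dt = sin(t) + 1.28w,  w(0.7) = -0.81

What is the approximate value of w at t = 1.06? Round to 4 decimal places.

Heun: k1 = f(t_n, w_n); k2 = f(t_n + h, w_n + h·k1); w_{n+1} = w_n + (h/2)·(k1 + k2).
t=0.700000, w=-0.810000:
  k1 = f(0.700000, -0.810000) = -0.392582
  k2 = f(0.880000, -0.880665) = -0.356512
  w ← -0.810000 + (0.18/2)·(-0.392582 + (-0.356512)) = -0.877418
t=0.880000, w=-0.877418:
  k1 = f(0.880000, -0.877418) = -0.352357
  k2 = f(1.060000, -0.940843) = -0.331923
  w ← -0.877418 + (0.18/2)·(-0.352357 + (-0.331923)) = -0.939004
w(1.06) ≈ -0.9390

-0.9390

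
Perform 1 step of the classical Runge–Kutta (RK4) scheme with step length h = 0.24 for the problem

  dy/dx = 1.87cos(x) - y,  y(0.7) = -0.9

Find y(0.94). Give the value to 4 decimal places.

RK4: k1 = f(x_n, y_n); k2 = f(x_n + h/2, y_n + (h/2)·k1); k3 = f(x_n + h/2, y_n + (h/2)·k2); k4 = f(x_n + h, y_n + h·k3); y_{n+1} = y_n + (h/6)·(k1 + 2k2 + 2k3 + k4).
x=0.700000, y=-0.900000:
  k1 = f(0.700000, -0.900000) = 2.330255
  k2 = f(0.820000, -0.620369) = 1.896123
  k3 = f(0.820000, -0.672465) = 1.948219
  k4 = f(0.940000, -0.432427) = 1.535331
  y ← -0.900000 + (0.24/6)·(k1 + 2k2 + 2k3 + k4) = -0.437829
y(0.94) ≈ -0.4378

-0.4378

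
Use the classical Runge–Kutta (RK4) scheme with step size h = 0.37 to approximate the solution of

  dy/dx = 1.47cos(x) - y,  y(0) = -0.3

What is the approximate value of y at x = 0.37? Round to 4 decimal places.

0.2360

RK4: k1 = f(x_n, y_n); k2 = f(x_n + h/2, y_n + (h/2)·k1); k3 = f(x_n + h/2, y_n + (h/2)·k2); k4 = f(x_n + h, y_n + h·k3); y_{n+1} = y_n + (h/6)·(k1 + 2k2 + 2k3 + k4).
x=0.000000, y=-0.300000:
  k1 = f(0.000000, -0.300000) = 1.770000
  k2 = f(0.185000, 0.027450) = 1.417466
  k3 = f(0.185000, -0.037769) = 1.482685
  k4 = f(0.370000, 0.248593) = 1.121928
  y ← -0.300000 + (0.37/6)·(k1 + 2k2 + 2k3 + k4) = 0.236021
y(0.37) ≈ 0.2360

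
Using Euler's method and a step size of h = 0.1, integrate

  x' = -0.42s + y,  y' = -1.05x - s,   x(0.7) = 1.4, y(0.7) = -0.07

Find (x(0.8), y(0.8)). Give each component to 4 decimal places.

1.3636, -0.2870

Euler on (x,y): x_{n+1} = x_n + h·x', y_{n+1} = y_n + h·y'.
0.700000: (1.400000, -0.070000); f=(-0.364000, -2.170000) → (1.363600, -0.287000)
(x(0.8), y(0.8)) ≈ (1.3636, -0.2870)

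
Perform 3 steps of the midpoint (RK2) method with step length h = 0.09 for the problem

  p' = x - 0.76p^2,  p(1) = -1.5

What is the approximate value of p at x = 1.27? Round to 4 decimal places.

-1.7222

Midpoint: k1 = f(x_n, p_n); k2 = f(x_n + h/2, p_n + (h/2)·k1); p_{n+1} = p_n + h·k2.
x=1.000000, p=-1.500000:
  k1 = f(1.000000, -1.500000) = -0.710000
  k2 = f(1.045000, -1.531950) = -0.738622
  p ← -1.500000 + 0.09·(-0.738622) = -1.566476
x=1.090000, p=-1.566476:
  k1 = f(1.090000, -1.566476) = -0.774924
  k2 = f(1.135000, -1.601348) = -0.813879
  p ← -1.566476 + 0.09·(-0.813879) = -1.639725
x=1.180000, p=-1.639725:
  k1 = f(1.180000, -1.639725) = -0.863411
  k2 = f(1.225000, -1.678579) = -0.916396
  p ← -1.639725 + 0.09·(-0.916396) = -1.722201
p(1.27) ≈ -1.7222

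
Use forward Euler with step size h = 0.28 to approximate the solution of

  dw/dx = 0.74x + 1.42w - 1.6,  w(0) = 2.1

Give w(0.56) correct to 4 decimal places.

3.0858

Euler: w_{n+1} = w_n + h·f(x_n, w_n).
x=0.000000, w=2.100000: f=1.382000 → w ← 2.100000 + 0.28·1.382000 = 2.486960
x=0.280000, w=2.486960: f=2.138683 → w ← 2.486960 + 0.28·2.138683 = 3.085791
w(0.56) ≈ 3.0858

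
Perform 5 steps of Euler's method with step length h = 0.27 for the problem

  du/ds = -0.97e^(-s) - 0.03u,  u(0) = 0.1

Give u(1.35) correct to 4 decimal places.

-0.7073

Euler: u_{n+1} = u_n + h·f(s_n, u_n).
s=0.000000, u=0.100000: f=-0.973000 → u ← 0.100000 + 0.27·(-0.973000) = -0.162710
s=0.270000, u=-0.162710: f=-0.735597 → u ← -0.162710 + 0.27·(-0.735597) = -0.361321
s=0.540000, u=-0.361321: f=-0.554426 → u ← -0.361321 + 0.27·(-0.554426) = -0.511016
s=0.810000, u=-0.511016: f=-0.416182 → u ← -0.511016 + 0.27·(-0.416182) = -0.623385
s=1.080000, u=-0.623385: f=-0.310706 → u ← -0.623385 + 0.27·(-0.310706) = -0.707276
u(1.35) ≈ -0.7073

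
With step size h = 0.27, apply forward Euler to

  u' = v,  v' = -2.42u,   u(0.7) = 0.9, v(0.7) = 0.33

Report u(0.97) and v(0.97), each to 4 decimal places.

0.9891, -0.2581

Euler on (u,v): u_{n+1} = u_n + h·u', v_{n+1} = v_n + h·v'.
0.700000: (0.900000, 0.330000); f=(0.330000, -2.178000) → (0.989100, -0.258060)
(u(0.97), v(0.97)) ≈ (0.9891, -0.2581)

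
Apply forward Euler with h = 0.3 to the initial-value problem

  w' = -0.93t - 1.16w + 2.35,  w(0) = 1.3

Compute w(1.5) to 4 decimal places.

1.3475

Euler: w_{n+1} = w_n + h·f(t_n, w_n).
t=0.000000, w=1.300000: f=0.842000 → w ← 1.300000 + 0.3·0.842000 = 1.552600
t=0.300000, w=1.552600: f=0.269984 → w ← 1.552600 + 0.3·0.269984 = 1.633595
t=0.600000, w=1.633595: f=-0.102970 → w ← 1.633595 + 0.3·(-0.102970) = 1.602704
t=0.900000, w=1.602704: f=-0.346137 → w ← 1.602704 + 0.3·(-0.346137) = 1.498863
t=1.200000, w=1.498863: f=-0.504681 → w ← 1.498863 + 0.3·(-0.504681) = 1.347459
w(1.5) ≈ 1.3475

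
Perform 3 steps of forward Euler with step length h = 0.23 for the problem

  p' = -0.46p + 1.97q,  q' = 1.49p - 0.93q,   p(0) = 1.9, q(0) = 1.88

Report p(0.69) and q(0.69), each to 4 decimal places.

Euler on (p,q): p_{n+1} = p_n + h·p', q_{n+1} = q_n + h·q'.
0.000000: (1.900000, 1.880000); f=(2.829600, 1.082600) → (2.550808, 2.128998)
0.230000: (2.550808, 2.128998); f=(3.020754, 1.820736) → (3.245582, 2.547767)
0.460000: (3.245582, 2.547767); f=(3.526134, 2.466493) → (4.056592, 3.115061)
(p(0.69), q(0.69)) ≈ (4.0566, 3.1151)

4.0566, 3.1151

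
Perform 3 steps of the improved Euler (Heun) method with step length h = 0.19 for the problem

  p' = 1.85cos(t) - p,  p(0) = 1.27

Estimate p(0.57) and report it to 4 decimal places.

Heun: k1 = f(t_n, p_n); k2 = f(t_n + h, p_n + h·k1); p_{n+1} = p_n + (h/2)·(k1 + k2).
t=0.000000, p=1.270000:
  k1 = f(0.000000, 1.270000) = 0.580000
  k2 = f(0.190000, 1.380200) = 0.436508
  p ← 1.270000 + (0.19/2)·(0.580000 + 0.436508) = 1.366568
t=0.190000, p=1.366568:
  k1 = f(0.190000, 1.366568) = 0.450140
  k2 = f(0.380000, 1.452095) = 0.265935
  p ← 1.366568 + (0.19/2)·(0.450140 + 0.265935) = 1.434595
t=0.380000, p=1.434595:
  k1 = f(0.380000, 1.434595) = 0.283434
  k2 = f(0.570000, 1.488448) = 0.069069
  p ← 1.434595 + (0.19/2)·(0.283434 + 0.069069) = 1.468083
p(0.57) ≈ 1.4681

1.4681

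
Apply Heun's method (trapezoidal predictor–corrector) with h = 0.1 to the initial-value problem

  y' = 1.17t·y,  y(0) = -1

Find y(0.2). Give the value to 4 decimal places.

-1.0236

Heun: k1 = f(t_n, y_n); k2 = f(t_n + h, y_n + h·k1); y_{n+1} = y_n + (h/2)·(k1 + k2).
t=0.000000, y=-1.000000:
  k1 = f(0.000000, -1.000000) = 0.000000
  k2 = f(0.100000, -1.000000) = -0.117000
  y ← -1.000000 + (0.1/2)·(0.000000 + (-0.117000)) = -1.005850
t=0.100000, y=-1.005850:
  k1 = f(0.100000, -1.005850) = -0.117684
  k2 = f(0.200000, -1.017618) = -0.238123
  y ← -1.005850 + (0.1/2)·(-0.117684 + (-0.238123)) = -1.023640
y(0.2) ≈ -1.0236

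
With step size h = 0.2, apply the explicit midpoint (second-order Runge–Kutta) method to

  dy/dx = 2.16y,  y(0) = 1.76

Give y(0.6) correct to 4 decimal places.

Midpoint: k1 = f(x_n, y_n); k2 = f(x_n + h/2, y_n + (h/2)·k1); y_{n+1} = y_n + h·k2.
x=0.000000, y=1.760000:
  k1 = f(0.000000, 1.760000) = 3.801600
  k2 = f(0.100000, 2.140160) = 4.622746
  y ← 1.760000 + 0.2·4.622746 = 2.684549
x=0.200000, y=2.684549:
  k1 = f(0.200000, 2.684549) = 5.798626
  k2 = f(0.300000, 3.264412) = 7.051129
  y ← 2.684549 + 0.2·7.051129 = 4.094775
x=0.400000, y=4.094775:
  k1 = f(0.400000, 4.094775) = 8.844714
  k2 = f(0.500000, 4.979246) = 10.755172
  y ← 4.094775 + 0.2·10.755172 = 6.245809
y(0.6) ≈ 6.2458

6.2458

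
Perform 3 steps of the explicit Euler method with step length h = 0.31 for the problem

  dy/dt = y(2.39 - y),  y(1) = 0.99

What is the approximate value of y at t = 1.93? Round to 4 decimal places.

Euler: y_{n+1} = y_n + h·f(t_n, y_n).
t=1.000000, y=0.990000: f=1.386000 → y ← 0.990000 + 0.31·1.386000 = 1.419660
t=1.310000, y=1.419660: f=1.377553 → y ← 1.419660 + 0.31·1.377553 = 1.846701
t=1.620000, y=1.846701: f=1.003310 → y ← 1.846701 + 0.31·1.003310 = 2.157728
y(1.93) ≈ 2.1577

2.1577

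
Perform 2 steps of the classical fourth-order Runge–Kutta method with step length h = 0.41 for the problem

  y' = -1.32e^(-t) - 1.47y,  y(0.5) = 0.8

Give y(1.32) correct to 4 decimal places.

0.0007

RK4: k1 = f(t_n, y_n); k2 = f(t_n + h/2, y_n + (h/2)·k1); k3 = f(t_n + h/2, y_n + (h/2)·k2); k4 = f(t_n + h, y_n + h·k3); y_{n+1} = y_n + (h/6)·(k1 + 2k2 + 2k3 + k4).
t=0.500000, y=0.800000:
  k1 = f(0.500000, 0.800000) = -1.976620
  k2 = f(0.705000, 0.394793) = -1.232569
  k3 = f(0.705000, 0.547323) = -1.456789
  k4 = f(0.910000, 0.202717) = -0.829325
  y ← 0.800000 + (0.41/6)·(k1 + 2k2 + 2k3 + k4) = 0.240715
t=0.910000, y=0.240715:
  k1 = f(0.910000, 0.240715) = -0.885183
  k2 = f(1.115000, 0.059252) = -0.519949
  k3 = f(1.115000, 0.134125) = -0.630012
  k4 = f(1.320000, -0.017590) = -0.326761
  y ← 0.240715 + (0.41/6)·(k1 + 2k2 + 2k3 + k4) = 0.000737
y(1.32) ≈ 0.0007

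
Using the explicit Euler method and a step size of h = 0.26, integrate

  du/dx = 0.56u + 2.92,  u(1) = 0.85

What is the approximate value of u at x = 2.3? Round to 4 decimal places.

6.7516

Euler: u_{n+1} = u_n + h·f(x_n, u_n).
x=1.000000, u=0.850000: f=3.396000 → u ← 0.850000 + 0.26·3.396000 = 1.732960
x=1.260000, u=1.732960: f=3.890458 → u ← 1.732960 + 0.26·3.890458 = 2.744479
x=1.520000, u=2.744479: f=4.456908 → u ← 2.744479 + 0.26·4.456908 = 3.903275
x=1.780000, u=3.903275: f=5.105834 → u ← 3.903275 + 0.26·5.105834 = 5.230792
x=2.040000, u=5.230792: f=5.849244 → u ← 5.230792 + 0.26·5.849244 = 6.751595
u(2.3) ≈ 6.7516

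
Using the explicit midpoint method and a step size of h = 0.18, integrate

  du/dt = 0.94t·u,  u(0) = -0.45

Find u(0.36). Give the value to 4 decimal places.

-0.4780

Midpoint: k1 = f(t_n, u_n); k2 = f(t_n + h/2, u_n + (h/2)·k1); u_{n+1} = u_n + h·k2.
t=0.000000, u=-0.450000:
  k1 = f(0.000000, -0.450000) = 0.000000
  k2 = f(0.090000, -0.450000) = -0.038070
  u ← -0.450000 + 0.18·(-0.038070) = -0.456853
t=0.180000, u=-0.456853:
  k1 = f(0.180000, -0.456853) = -0.077299
  k2 = f(0.270000, -0.463810) = -0.117715
  u ← -0.456853 + 0.18·(-0.117715) = -0.478041
u(0.36) ≈ -0.4780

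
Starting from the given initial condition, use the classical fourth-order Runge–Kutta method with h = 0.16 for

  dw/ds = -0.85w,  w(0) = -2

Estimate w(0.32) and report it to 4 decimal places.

RK4: k1 = f(s_n, w_n); k2 = f(s_n + h/2, w_n + (h/2)·k1); k3 = f(s_n + h/2, w_n + (h/2)·k2); k4 = f(s_n + h, w_n + h·k3); w_{n+1} = w_n + (h/6)·(k1 + 2k2 + 2k3 + k4).
s=0.000000, w=-2.000000:
  k1 = f(0.000000, -2.000000) = 1.700000
  k2 = f(0.080000, -1.864000) = 1.584400
  k3 = f(0.080000, -1.873248) = 1.592261
  k4 = f(0.160000, -1.745238) = 1.483453
  w ← -2.000000 + (0.16/6)·(k1 + 2k2 + 2k3 + k4) = -1.745686
s=0.160000, w=-1.745686:
  k1 = f(0.160000, -1.745686) = 1.483833
  k2 = f(0.240000, -1.626979) = 1.382932
  k3 = f(0.240000, -1.635051) = 1.389794
  k4 = f(0.320000, -1.523319) = 1.294821
  w ← -1.745686 + (0.16/6)·(k1 + 2k2 + 2k3 + k4) = -1.523710
w(0.32) ≈ -1.5237

-1.5237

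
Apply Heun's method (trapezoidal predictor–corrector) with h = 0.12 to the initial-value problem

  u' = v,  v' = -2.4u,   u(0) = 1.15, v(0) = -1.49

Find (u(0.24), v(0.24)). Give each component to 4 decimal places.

0.7194, -2.0384

Heun on (u,v): k1 = f(x_n, state_n); k2 = f(x_n + h, state_n + h·k1); state_{n+1} = state_n + (h/2)·(k1 + k2).
0.000000: (1.150000, -1.490000)
  k1 = (-1.490000, -2.760000)
  predictor → (0.971200, -1.821200)
  k2 = (-1.821200, -2.330880)
  → (0.951328, -1.795453)
0.120000: (0.951328, -1.795453)
  k1 = (-1.795453, -2.283187)
  predictor → (0.735874, -2.069435)
  k2 = (-2.069435, -1.766097)
  → (0.719435, -2.038410)
(u(0.24), v(0.24)) ≈ (0.7194, -2.0384)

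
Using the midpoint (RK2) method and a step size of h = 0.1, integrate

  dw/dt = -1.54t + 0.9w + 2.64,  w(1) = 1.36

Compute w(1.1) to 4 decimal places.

1.5952

Midpoint: k1 = f(t_n, w_n); k2 = f(t_n + h/2, w_n + (h/2)·k1); w_{n+1} = w_n + h·k2.
t=1.000000, w=1.360000:
  k1 = f(1.000000, 1.360000) = 2.324000
  k2 = f(1.050000, 1.476200) = 2.351580
  w ← 1.360000 + 0.1·2.351580 = 1.595158
w(1.1) ≈ 1.5952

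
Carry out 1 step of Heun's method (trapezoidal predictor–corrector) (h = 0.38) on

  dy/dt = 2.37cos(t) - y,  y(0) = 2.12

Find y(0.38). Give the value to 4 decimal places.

2.1648

Heun: k1 = f(t_n, y_n); k2 = f(t_n + h, y_n + h·k1); y_{n+1} = y_n + (h/2)·(k1 + k2).
t=0.000000, y=2.120000:
  k1 = f(0.000000, 2.120000) = 0.250000
  k2 = f(0.380000, 2.215000) = -0.014065
  y ← 2.120000 + (0.38/2)·(0.250000 + (-0.014065)) = 2.164828
y(0.38) ≈ 2.1648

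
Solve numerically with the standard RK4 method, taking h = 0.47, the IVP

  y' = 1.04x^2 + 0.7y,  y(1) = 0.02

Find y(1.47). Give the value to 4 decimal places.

RK4: k1 = f(x_n, y_n); k2 = f(x_n + h/2, y_n + (h/2)·k1); k3 = f(x_n + h/2, y_n + (h/2)·k2); k4 = f(x_n + h, y_n + h·k3); y_{n+1} = y_n + (h/6)·(k1 + 2k2 + 2k3 + k4).
x=1.000000, y=0.020000:
  k1 = f(1.000000, 0.020000) = 1.054000
  k2 = f(1.235000, 0.267690) = 1.773617
  k3 = f(1.235000, 0.436800) = 1.891994
  k4 = f(1.470000, 0.909237) = 2.883802
  y ← 0.020000 + (0.47/6)·(k1 + 2k2 + 2k3 + k4) = 0.902740
y(1.47) ≈ 0.9027

0.9027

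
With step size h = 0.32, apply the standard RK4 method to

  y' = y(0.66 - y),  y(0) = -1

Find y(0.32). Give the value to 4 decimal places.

RK4: k1 = f(t_n, y_n); k2 = f(t_n + h/2, y_n + (h/2)·k1); k3 = f(t_n + h/2, y_n + (h/2)·k2); k4 = f(t_n + h, y_n + h·k3); y_{n+1} = y_n + (h/6)·(k1 + 2k2 + 2k3 + k4).
t=0.000000, y=-1.000000:
  k1 = f(0.000000, -1.000000) = -1.660000
  k2 = f(0.160000, -1.265600) = -2.437039
  k3 = f(0.160000, -1.389926) = -2.849246
  k4 = f(0.320000, -1.911759) = -4.916583
  y ← -1.000000 + (0.32/6)·(k1 + 2k2 + 2k3 + k4) = -1.914622
y(0.32) ≈ -1.9146

-1.9146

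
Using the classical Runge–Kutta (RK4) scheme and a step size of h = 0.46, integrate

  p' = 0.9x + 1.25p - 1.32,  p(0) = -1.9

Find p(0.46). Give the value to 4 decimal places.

RK4: k1 = f(x_n, p_n); k2 = f(x_n + h/2, p_n + (h/2)·k1); k3 = f(x_n + h/2, p_n + (h/2)·k2); k4 = f(x_n + h, p_n + h·k3); p_{n+1} = p_n + (h/6)·(k1 + 2k2 + 2k3 + k4).
x=0.000000, p=-1.900000:
  k1 = f(0.000000, -1.900000) = -3.695000
  k2 = f(0.230000, -2.749850) = -4.550313
  k3 = f(0.230000, -2.946572) = -4.796215
  k4 = f(0.460000, -4.106259) = -6.038824
  p ← -1.900000 + (0.46/6)·(k1 + 2k2 + 2k3 + k4) = -4.079394
p(0.46) ≈ -4.0794

-4.0794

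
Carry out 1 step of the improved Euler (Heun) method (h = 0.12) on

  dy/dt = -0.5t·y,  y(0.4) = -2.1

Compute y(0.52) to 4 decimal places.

-2.0428

Heun: k1 = f(t_n, y_n); k2 = f(t_n + h, y_n + h·k1); y_{n+1} = y_n + (h/2)·(k1 + k2).
t=0.400000, y=-2.100000:
  k1 = f(0.400000, -2.100000) = 0.420000
  k2 = f(0.520000, -2.049600) = 0.532896
  y ← -2.100000 + (0.12/2)·(0.420000 + 0.532896) = -2.042826
y(0.52) ≈ -2.0428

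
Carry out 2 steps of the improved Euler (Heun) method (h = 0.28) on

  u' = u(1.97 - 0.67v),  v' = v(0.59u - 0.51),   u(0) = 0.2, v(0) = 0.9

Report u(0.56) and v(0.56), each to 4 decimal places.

Heun on (u,v): k1 = f(x_n, state_n); k2 = f(x_n + h, state_n + h·k1); state_{n+1} = state_n + (h/2)·(k1 + k2).
0.000000: (0.200000, 0.900000)
  k1 = (0.273400, -0.352800)
  predictor → (0.276552, 0.801216)
  k2 = (0.396350, -0.277889)
  → (0.293765, 0.811704)
0.280000: (0.293765, 0.811704)
  k1 = (0.418956, -0.273283)
  predictor → (0.411073, 0.735184)
  k2 = (0.607330, -0.196638)
  → (0.437445, 0.745915)
(u(0.56), v(0.56)) ≈ (0.4374, 0.7459)

0.4374, 0.7459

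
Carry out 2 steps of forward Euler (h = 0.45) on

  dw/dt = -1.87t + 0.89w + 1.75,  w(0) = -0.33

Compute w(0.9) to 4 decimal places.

0.8645

Euler: w_{n+1} = w_n + h·f(t_n, w_n).
t=0.000000, w=-0.330000: f=1.456300 → w ← -0.330000 + 0.45·1.456300 = 0.325335
t=0.450000, w=0.325335: f=1.198048 → w ← 0.325335 + 0.45·1.198048 = 0.864457
w(0.9) ≈ 0.8645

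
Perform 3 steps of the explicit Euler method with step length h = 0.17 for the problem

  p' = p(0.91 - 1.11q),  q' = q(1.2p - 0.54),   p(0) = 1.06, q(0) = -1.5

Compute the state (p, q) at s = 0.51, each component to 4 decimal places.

Euler on (p,q): p_{n+1} = p_n + h·p', q_{n+1} = q_n + h·q'.
0.000000: (1.060000, -1.500000); f=(2.729500, -1.098000) → (1.524015, -1.686660)
0.170000: (1.524015, -1.686660); f=(4.240103, -2.173798) → (2.244833, -2.056206)
0.340000: (2.244833, -2.056206); f=(7.166377, -4.428654) → (3.463117, -2.809077)
(p(0.51), q(0.51)) ≈ (3.4631, -2.8091)

3.4631, -2.8091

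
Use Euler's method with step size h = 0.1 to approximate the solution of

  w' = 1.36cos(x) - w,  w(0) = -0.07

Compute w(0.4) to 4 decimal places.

0.4127

Euler: w_{n+1} = w_n + h·f(x_n, w_n).
x=0.000000, w=-0.070000: f=1.430000 → w ← -0.070000 + 0.1·1.430000 = 0.073000
x=0.100000, w=0.073000: f=1.280206 → w ← 0.073000 + 0.1·1.280206 = 0.201021
x=0.200000, w=0.201021: f=1.131870 → w ← 0.201021 + 0.1·1.131870 = 0.314208
x=0.300000, w=0.314208: f=0.985050 → w ← 0.314208 + 0.1·0.985050 = 0.412713
w(0.4) ≈ 0.4127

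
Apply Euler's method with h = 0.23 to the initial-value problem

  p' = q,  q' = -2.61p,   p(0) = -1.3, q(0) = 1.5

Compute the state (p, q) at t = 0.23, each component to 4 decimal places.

Euler on (p,q): p_{n+1} = p_n + h·p', q_{n+1} = q_n + h·q'.
0.000000: (-1.300000, 1.500000); f=(1.500000, 3.393000) → (-0.955000, 2.280390)
(p(0.23), q(0.23)) ≈ (-0.9550, 2.2804)

-0.9550, 2.2804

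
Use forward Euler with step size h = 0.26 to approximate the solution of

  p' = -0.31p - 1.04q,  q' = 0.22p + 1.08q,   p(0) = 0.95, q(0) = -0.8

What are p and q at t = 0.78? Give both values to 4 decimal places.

Euler on (p,q): p_{n+1} = p_n + h·p', q_{n+1} = q_n + h·q'.
0.000000: (0.950000, -0.800000); f=(0.537500, -0.655000) → (1.089750, -0.970300)
0.260000: (1.089750, -0.970300); f=(0.671290, -0.808179) → (1.264285, -1.180427)
0.520000: (1.264285, -1.180427); f=(0.835715, -0.996718) → (1.481571, -1.439573)
(p(0.78), q(0.78)) ≈ (1.4816, -1.4396)

1.4816, -1.4396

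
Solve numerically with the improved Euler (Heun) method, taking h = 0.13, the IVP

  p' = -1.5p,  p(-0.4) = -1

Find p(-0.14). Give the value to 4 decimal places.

-0.6790

Heun: k1 = f(s_n, p_n); k2 = f(s_n + h, p_n + h·k1); p_{n+1} = p_n + (h/2)·(k1 + k2).
s=-0.400000, p=-1.000000:
  k1 = f(-0.400000, -1.000000) = 1.500000
  k2 = f(-0.270000, -0.805000) = 1.207500
  p ← -1.000000 + (0.13/2)·(1.500000 + 1.207500) = -0.824013
s=-0.270000, p=-0.824013:
  k1 = f(-0.270000, -0.824013) = 1.236019
  k2 = f(-0.140000, -0.663330) = 0.994995
  p ← -0.824013 + (0.13/2)·(1.236019 + 0.994995) = -0.678997
p(-0.14) ≈ -0.6790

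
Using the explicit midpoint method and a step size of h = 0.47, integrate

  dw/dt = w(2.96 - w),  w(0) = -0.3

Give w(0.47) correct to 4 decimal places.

Midpoint: k1 = f(t_n, w_n); k2 = f(t_n + h/2, w_n + (h/2)·k1); w_{n+1} = w_n + h·k2.
t=0.000000, w=-0.300000:
  k1 = f(0.000000, -0.300000) = -0.978000
  k2 = f(0.235000, -0.529830) = -1.849017
  w ← -0.300000 + 0.47·(-1.849017) = -1.169038
w(0.47) ≈ -1.1690

-1.1690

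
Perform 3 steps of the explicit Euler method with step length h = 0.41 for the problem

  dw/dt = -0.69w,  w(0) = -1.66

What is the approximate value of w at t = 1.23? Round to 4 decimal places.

-0.6121

Euler: w_{n+1} = w_n + h·f(t_n, w_n).
t=0.000000, w=-1.660000: f=1.145400 → w ← -1.660000 + 0.41·1.145400 = -1.190386
t=0.410000, w=-1.190386: f=0.821366 → w ← -1.190386 + 0.41·0.821366 = -0.853626
t=0.820000, w=-0.853626: f=0.589002 → w ← -0.853626 + 0.41·0.589002 = -0.612135
w(1.23) ≈ -0.6121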